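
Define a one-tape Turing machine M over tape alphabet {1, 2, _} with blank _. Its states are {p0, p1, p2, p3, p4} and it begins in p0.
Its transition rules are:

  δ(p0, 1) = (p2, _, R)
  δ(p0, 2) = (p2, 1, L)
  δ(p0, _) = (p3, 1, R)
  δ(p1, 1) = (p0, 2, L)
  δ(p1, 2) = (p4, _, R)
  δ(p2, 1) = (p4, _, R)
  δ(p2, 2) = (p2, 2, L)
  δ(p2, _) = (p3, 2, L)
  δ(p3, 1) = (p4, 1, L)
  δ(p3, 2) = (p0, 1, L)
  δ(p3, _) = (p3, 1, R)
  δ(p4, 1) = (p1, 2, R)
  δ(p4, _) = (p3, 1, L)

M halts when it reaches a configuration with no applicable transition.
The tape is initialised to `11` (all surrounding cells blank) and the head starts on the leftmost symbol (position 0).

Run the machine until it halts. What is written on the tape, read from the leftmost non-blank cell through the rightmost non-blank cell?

212

p0 | _[1]1__   read 1 → write _, move R, go to p2
p2 | __[1]__   read 1 → write _, move R, go to p4
p4 | ___[_]_   read _ → write 1, move L, go to p3
p3 | __[_]1_   read _ → write 1, move R, go to p3
p3 | __1[1]_   read 1 → write 1, move L, go to p4
p4 | __[1]1_   read 1 → write 2, move R, go to p1
p1 | __2[1]_   read 1 → write 2, move L, go to p0
p0 | __[2]2_   read 2 → write 1, move L, go to p2
p2 | _[_]12_   read _ → write 2, move L, go to p3
p3 | [_]212_   read _ → write 1, move R, go to p3
p3 | 1[2]12_   read 2 → write 1, move L, go to p0
p0 | [1]112_   read 1 → write _, move R, go to p2
p2 | _[1]12_   read 1 → write _, move R, go to p4
p4 | __[1]2_   read 1 → write 2, move R, go to p1
p1 | __2[2]_   read 2 → write _, move R, go to p4
p4 | __2_[_]   read _ → write 1, move L, go to p3
p3 | __2[_]1   read _ → write 1, move R, go to p3
p3 | __21[1]   read 1 → write 1, move L, go to p4
p4 | __2[1]1   read 1 → write 2, move R, go to p1
p1 | __22[1]   read 1 → write 2, move L, go to p0
p0 | __2[2]2   read 2 → write 1, move L, go to p2
p2 | __[2]12   read 2 → write 2, move L, go to p2
p2 | _[_]212   read _ → write 2, move L, go to p3
p3 | [_]2212   read _ → write 1, move R, go to p3
p3 | 1[2]212   read 2 → write 1, move L, go to p0
p0 | [1]1212   read 1 → write _, move R, go to p2
p2 | _[1]212   read 1 → write _, move R, go to p4
p4 | __[2]12
The non-blank tape span at halt is 212.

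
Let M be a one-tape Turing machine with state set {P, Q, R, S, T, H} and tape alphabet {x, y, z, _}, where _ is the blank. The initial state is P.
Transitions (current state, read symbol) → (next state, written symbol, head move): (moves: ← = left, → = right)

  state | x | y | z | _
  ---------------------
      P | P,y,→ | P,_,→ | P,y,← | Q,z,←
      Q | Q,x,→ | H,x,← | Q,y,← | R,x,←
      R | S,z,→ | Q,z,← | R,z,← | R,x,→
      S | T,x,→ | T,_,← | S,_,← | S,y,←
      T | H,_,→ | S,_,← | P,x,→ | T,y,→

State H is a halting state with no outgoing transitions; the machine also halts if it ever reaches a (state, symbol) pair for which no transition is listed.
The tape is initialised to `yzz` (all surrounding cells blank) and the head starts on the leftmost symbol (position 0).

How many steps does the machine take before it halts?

state=P head=0 tape=__[y]zz_   (P,y)→(P,_,→)
state=P head=1 tape=___[z]z_   (P,z)→(P,y,←)
state=P head=0 tape=__[_]yz_   (P,_)→(Q,z,←)
state=Q head=-1 tape=_[_]zyz_   (Q,_)→(R,x,←)
state=R head=-2 tape=[_]xzyz_   (R,_)→(R,x,→)
state=R head=-1 tape=x[x]zyz_   (R,x)→(S,z,→)
state=S head=0 tape=xz[z]yz_   (S,z)→(S,_,←)
state=S head=-1 tape=x[z]_yz_   (S,z)→(S,_,←)
state=S head=-2 tape=[x]__yz_   (S,x)→(T,x,→)
state=T head=-1 tape=x[_]_yz_   (T,_)→(T,y,→)
state=T head=0 tape=xy[_]yz_   (T,_)→(T,y,→)
state=T head=1 tape=xyy[y]z_   (T,y)→(S,_,←)
state=S head=0 tape=xy[y]_z_   (S,y)→(T,_,←)
state=T head=-1 tape=x[y]__z_   (T,y)→(S,_,←)
state=S head=-2 tape=[x]___z_   (S,x)→(T,x,→)
state=T head=-1 tape=x[_]__z_   (T,_)→(T,y,→)
state=T head=0 tape=xy[_]_z_   (T,_)→(T,y,→)
state=T head=1 tape=xyy[_]z_   (T,_)→(T,y,→)
state=T head=2 tape=xyyy[z]_   (T,z)→(P,x,→)
state=P head=3 tape=xyyyx[_]   (P,_)→(Q,z,←)
state=Q head=2 tape=xyyy[x]z   (Q,x)→(Q,x,→)
state=Q head=3 tape=xyyyx[z]   (Q,z)→(Q,y,←)
state=Q head=2 tape=xyyy[x]y   (Q,x)→(Q,x,→)
state=Q head=3 tape=xyyyx[y]   (Q,y)→(H,x,←)
state=H head=2 tape=xyyy[x]x
M halts after 24 transitions.

24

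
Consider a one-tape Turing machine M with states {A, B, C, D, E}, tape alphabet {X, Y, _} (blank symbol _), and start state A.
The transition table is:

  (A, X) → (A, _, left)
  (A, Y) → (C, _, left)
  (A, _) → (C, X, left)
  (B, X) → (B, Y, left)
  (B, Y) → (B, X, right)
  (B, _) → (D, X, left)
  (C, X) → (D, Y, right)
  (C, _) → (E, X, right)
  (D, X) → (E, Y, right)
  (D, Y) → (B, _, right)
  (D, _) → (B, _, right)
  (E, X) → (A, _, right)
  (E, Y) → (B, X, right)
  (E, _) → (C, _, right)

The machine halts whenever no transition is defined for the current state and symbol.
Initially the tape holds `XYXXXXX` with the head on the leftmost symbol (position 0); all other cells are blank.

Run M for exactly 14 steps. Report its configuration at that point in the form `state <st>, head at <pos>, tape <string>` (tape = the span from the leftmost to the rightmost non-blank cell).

state A, head at 4, tape XXX_YY__X

A | __[X]YXXXXX   read X → write _, move left, go to A
A | _[_]_YXXXXX   read _ → write X, move left, go to C
C | [_]X_YXXXXX   read _ → write X, move right, go to E
E | X[X]_YXXXXX   read X → write _, move right, go to A
A | X_[_]YXXXXX   read _ → write X, move left, go to C
C | X[_]XYXXXXX   read _ → write X, move right, go to E
E | XX[X]YXXXXX   read X → write _, move right, go to A
A | XX_[Y]XXXXX   read Y → write _, move left, go to C
C | XX[_]_XXXXX   read _ → write X, move right, go to E
E | XXX[_]XXXXX   read _ → write _, move right, go to C
C | XXX_[X]XXXX   read X → write Y, move right, go to D
D | XXX_Y[X]XXX   read X → write Y, move right, go to E
E | XXX_YY[X]XX   read X → write _, move right, go to A
A | XXX_YY_[X]X   read X → write _, move left, go to A
A | XXX_YY[_]_X
After 14 steps: state A, head at 4, tape XXX_YY__X.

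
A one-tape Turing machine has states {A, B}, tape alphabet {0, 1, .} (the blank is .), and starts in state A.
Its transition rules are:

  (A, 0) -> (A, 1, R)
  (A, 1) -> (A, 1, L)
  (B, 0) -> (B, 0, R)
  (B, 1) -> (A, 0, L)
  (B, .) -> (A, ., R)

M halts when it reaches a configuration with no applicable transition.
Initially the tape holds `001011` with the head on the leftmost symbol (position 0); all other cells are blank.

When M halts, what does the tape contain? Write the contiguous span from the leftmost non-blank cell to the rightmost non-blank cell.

111011

A | .[0]01011   read 0 → write 1, move R, go to A
A | .1[0]1011   read 0 → write 1, move R, go to A
A | .11[1]011   read 1 → write 1, move L, go to A
A | .1[1]1011   read 1 → write 1, move L, go to A
A | .[1]11011   read 1 → write 1, move L, go to A
A | [.]111011
The non-blank tape span at halt is 111011.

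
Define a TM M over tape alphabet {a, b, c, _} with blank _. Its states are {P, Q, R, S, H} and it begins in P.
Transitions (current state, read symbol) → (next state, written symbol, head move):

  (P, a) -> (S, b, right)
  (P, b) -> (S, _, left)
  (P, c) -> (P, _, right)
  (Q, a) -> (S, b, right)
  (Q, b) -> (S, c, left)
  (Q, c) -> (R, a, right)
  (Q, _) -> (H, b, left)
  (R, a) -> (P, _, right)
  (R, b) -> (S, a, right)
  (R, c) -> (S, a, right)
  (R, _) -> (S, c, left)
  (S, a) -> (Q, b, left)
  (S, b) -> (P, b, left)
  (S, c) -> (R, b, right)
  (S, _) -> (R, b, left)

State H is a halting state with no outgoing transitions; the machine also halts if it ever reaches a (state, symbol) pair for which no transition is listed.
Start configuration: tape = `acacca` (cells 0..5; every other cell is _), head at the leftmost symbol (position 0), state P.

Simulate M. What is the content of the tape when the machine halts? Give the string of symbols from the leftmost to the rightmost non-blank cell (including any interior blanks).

P | _[a]cacca_   read a → write b, move right, go to S
S | _b[c]acca_   read c → write b, move right, go to R
R | _bb[a]cca_   read a → write _, move right, go to P
P | _bb_[c]ca_   read c → write _, move right, go to P
P | _bb__[c]a_   read c → write _, move right, go to P
P | _bb___[a]_   read a → write b, move right, go to S
S | _bb___b[_]   read _ → write b, move left, go to R
R | _bb___[b]b   read b → write a, move right, go to S
S | _bb___a[b]   read b → write b, move left, go to P
P | _bb___[a]b   read a → write b, move right, go to S
S | _bb___b[b]   read b → write b, move left, go to P
P | _bb___[b]b   read b → write _, move left, go to S
S | _bb__[_]_b   read _ → write b, move left, go to R
R | _bb_[_]b_b   read _ → write c, move left, go to S
S | _bb[_]cb_b   read _ → write b, move left, go to R
R | _b[b]bcb_b   read b → write a, move right, go to S
S | _ba[b]cb_b   read b → write b, move left, go to P
P | _b[a]bcb_b   read a → write b, move right, go to S
S | _bb[b]cb_b   read b → write b, move left, go to P
P | _b[b]bcb_b   read b → write _, move left, go to S
S | _[b]_bcb_b   read b → write b, move left, go to P
P | [_]b_bcb_b
The non-blank tape span at halt is b_bcb_b.

b_bcb_b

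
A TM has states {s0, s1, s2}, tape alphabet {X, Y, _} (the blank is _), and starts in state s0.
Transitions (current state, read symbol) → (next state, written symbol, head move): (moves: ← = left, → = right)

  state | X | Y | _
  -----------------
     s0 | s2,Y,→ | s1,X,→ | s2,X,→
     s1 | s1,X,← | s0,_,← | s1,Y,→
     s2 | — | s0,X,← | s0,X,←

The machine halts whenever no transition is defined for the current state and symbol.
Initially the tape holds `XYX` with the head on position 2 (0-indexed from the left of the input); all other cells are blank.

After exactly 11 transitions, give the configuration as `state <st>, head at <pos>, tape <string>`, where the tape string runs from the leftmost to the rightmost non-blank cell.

state s1, head at -1, tape XXXX

s0 | _XY[X]_   read X → write Y, move →, go to s2
s2 | _XYY[_]   read _ → write X, move ←, go to s0
s0 | _XY[Y]X   read Y → write X, move →, go to s1
s1 | _XYX[X]   read X → write X, move ←, go to s1
s1 | _XY[X]X   read X → write X, move ←, go to s1
s1 | _X[Y]XX   read Y → write _, move ←, go to s0
s0 | _[X]_XX   read X → write Y, move →, go to s2
s2 | _Y[_]XX   read _ → write X, move ←, go to s0
s0 | _[Y]XXX   read Y → write X, move →, go to s1
s1 | _X[X]XX   read X → write X, move ←, go to s1
s1 | _[X]XXX   read X → write X, move ←, go to s1
s1 | [_]XXXX
After 11 steps: state s1, head at -1, tape XXXX.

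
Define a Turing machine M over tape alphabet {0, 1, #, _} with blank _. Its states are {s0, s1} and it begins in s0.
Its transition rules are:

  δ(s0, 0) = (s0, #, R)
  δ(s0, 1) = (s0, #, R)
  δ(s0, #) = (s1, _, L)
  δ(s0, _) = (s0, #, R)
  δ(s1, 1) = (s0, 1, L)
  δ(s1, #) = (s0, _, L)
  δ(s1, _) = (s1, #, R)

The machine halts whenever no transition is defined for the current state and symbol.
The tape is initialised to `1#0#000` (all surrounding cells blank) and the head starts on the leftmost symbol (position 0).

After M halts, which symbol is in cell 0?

#

state=s0 head=0 tape=__[1]#0#000   (s0,1)→(s0,#,R)
state=s0 head=1 tape=__#[#]0#000   (s0,#)→(s1,_,L)
state=s1 head=0 tape=__[#]_0#000   (s1,#)→(s0,_,L)
state=s0 head=-1 tape=_[_]__0#000   (s0,_)→(s0,#,R)
state=s0 head=0 tape=_#[_]_0#000   (s0,_)→(s0,#,R)
state=s0 head=1 tape=_##[_]0#000   (s0,_)→(s0,#,R)
state=s0 head=2 tape=_###[0]#000   (s0,0)→(s0,#,R)
state=s0 head=3 tape=_####[#]000   (s0,#)→(s1,_,L)
state=s1 head=2 tape=_###[#]_000   (s1,#)→(s0,_,L)
state=s0 head=1 tape=_##[#]__000   (s0,#)→(s1,_,L)
state=s1 head=0 tape=_#[#]___000   (s1,#)→(s0,_,L)
state=s0 head=-1 tape=_[#]____000   (s0,#)→(s1,_,L)
state=s1 head=-2 tape=[_]_____000   (s1,_)→(s1,#,R)
state=s1 head=-1 tape=#[_]____000   (s1,_)→(s1,#,R)
state=s1 head=0 tape=##[_]___000   (s1,_)→(s1,#,R)
state=s1 head=1 tape=###[_]__000   (s1,_)→(s1,#,R)
state=s1 head=2 tape=####[_]_000   (s1,_)→(s1,#,R)
state=s1 head=3 tape=#####[_]000   (s1,_)→(s1,#,R)
state=s1 head=4 tape=######[0]00
Cell 0 holds # when M halts.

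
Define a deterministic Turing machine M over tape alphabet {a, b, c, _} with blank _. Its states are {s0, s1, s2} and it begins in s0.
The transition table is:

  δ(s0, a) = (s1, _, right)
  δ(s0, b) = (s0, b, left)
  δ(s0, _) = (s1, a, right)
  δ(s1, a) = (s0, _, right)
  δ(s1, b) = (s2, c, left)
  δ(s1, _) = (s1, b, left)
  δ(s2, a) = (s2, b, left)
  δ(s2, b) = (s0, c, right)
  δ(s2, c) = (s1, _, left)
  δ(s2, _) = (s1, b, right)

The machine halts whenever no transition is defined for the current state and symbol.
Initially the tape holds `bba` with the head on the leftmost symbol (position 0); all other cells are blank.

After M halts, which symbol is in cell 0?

c

s0 | __[b]ba   read b → write b, move left, go to s0
s0 | _[_]bba   read _ → write a, move right, go to s1
s1 | _a[b]ba   read b → write c, move left, go to s2
s2 | _[a]cba   read a → write b, move left, go to s2
s2 | [_]bcba   read _ → write b, move right, go to s1
s1 | b[b]cba   read b → write c, move left, go to s2
s2 | [b]ccba   read b → write c, move right, go to s0
s0 | c[c]cba
Cell 0 holds c when M halts.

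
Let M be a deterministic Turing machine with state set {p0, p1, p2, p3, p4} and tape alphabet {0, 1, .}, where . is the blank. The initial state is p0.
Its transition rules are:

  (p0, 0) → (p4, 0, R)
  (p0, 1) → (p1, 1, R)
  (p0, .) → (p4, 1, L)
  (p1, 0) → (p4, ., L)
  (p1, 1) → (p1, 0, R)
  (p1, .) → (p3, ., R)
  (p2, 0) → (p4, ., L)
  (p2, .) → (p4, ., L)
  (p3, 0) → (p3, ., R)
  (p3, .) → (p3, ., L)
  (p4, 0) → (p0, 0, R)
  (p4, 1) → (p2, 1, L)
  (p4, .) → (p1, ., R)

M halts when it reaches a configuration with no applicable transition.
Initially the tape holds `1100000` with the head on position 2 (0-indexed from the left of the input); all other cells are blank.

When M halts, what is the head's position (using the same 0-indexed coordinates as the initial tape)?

1

state=p0 head=2 tape=11[0]0000...   (p0,0)→(p4,0,R)
state=p4 head=3 tape=110[0]000...   (p4,0)→(p0,0,R)
state=p0 head=4 tape=1100[0]00...   (p0,0)→(p4,0,R)
state=p4 head=5 tape=11000[0]0...   (p4,0)→(p0,0,R)
state=p0 head=6 tape=110000[0]...   (p0,0)→(p4,0,R)
state=p4 head=7 tape=1100000[.]..   (p4,.)→(p1,.,R)
state=p1 head=8 tape=1100000.[.].   (p1,.)→(p3,.,R)
state=p3 head=9 tape=1100000..[.]   (p3,.)→(p3,.,L)
state=p3 head=8 tape=1100000.[.].   (p3,.)→(p3,.,L)
state=p3 head=7 tape=1100000[.]..   (p3,.)→(p3,.,L)
state=p3 head=6 tape=110000[0]...   (p3,0)→(p3,.,R)
state=p3 head=7 tape=110000.[.]..   (p3,.)→(p3,.,L)
state=p3 head=6 tape=110000[.]...   (p3,.)→(p3,.,L)
state=p3 head=5 tape=11000[0]....   (p3,0)→(p3,.,R)
state=p3 head=6 tape=11000.[.]...   (p3,.)→(p3,.,L)
state=p3 head=5 tape=11000[.]....   (p3,.)→(p3,.,L)
state=p3 head=4 tape=1100[0].....   (p3,0)→(p3,.,R)
state=p3 head=5 tape=1100.[.]....   (p3,.)→(p3,.,L)
state=p3 head=4 tape=1100[.].....   (p3,.)→(p3,.,L)
state=p3 head=3 tape=110[0]......   (p3,0)→(p3,.,R)
state=p3 head=4 tape=110.[.].....   (p3,.)→(p3,.,L)
state=p3 head=3 tape=110[.]......   (p3,.)→(p3,.,L)
state=p3 head=2 tape=11[0].......   (p3,0)→(p3,.,R)
state=p3 head=3 tape=11.[.]......   (p3,.)→(p3,.,L)
state=p3 head=2 tape=11[.].......   (p3,.)→(p3,.,L)
state=p3 head=1 tape=1[1]........
At halt the head is at cell 1.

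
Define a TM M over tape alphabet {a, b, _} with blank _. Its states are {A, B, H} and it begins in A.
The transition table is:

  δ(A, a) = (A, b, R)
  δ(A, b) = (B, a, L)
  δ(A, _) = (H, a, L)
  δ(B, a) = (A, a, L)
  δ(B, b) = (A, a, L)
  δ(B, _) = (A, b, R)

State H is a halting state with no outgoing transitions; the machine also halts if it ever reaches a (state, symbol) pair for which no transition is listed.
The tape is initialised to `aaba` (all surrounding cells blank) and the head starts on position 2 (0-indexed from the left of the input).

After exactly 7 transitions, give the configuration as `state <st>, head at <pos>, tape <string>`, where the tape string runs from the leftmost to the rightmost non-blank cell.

state=A head=2 tape=aa[b]a_   (A,b)→(B,a,L)
state=B head=1 tape=a[a]aa_   (B,a)→(A,a,L)
state=A head=0 tape=[a]aaa_   (A,a)→(A,b,R)
state=A head=1 tape=b[a]aa_   (A,a)→(A,b,R)
state=A head=2 tape=bb[a]a_   (A,a)→(A,b,R)
state=A head=3 tape=bbb[a]_   (A,a)→(A,b,R)
state=A head=4 tape=bbbb[_]   (A,_)→(H,a,L)
state=H head=3 tape=bbb[b]a
After 7 steps: state H, head at 3, tape bbbba.

state H, head at 3, tape bbbba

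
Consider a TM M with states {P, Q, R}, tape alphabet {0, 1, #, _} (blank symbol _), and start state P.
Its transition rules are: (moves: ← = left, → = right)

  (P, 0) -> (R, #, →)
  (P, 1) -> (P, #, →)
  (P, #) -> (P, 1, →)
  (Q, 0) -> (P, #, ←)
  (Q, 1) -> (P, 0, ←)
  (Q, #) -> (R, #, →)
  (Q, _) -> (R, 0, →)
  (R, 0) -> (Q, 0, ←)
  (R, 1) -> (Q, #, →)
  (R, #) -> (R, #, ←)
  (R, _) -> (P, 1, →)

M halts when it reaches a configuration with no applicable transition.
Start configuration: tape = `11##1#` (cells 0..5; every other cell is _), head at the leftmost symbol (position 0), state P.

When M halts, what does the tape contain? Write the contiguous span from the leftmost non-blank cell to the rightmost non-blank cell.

state=P head=0 tape=[1]1##1#_   (P,1)→(P,#,→)
state=P head=1 tape=#[1]##1#_   (P,1)→(P,#,→)
state=P head=2 tape=##[#]#1#_   (P,#)→(P,1,→)
state=P head=3 tape=##1[#]1#_   (P,#)→(P,1,→)
state=P head=4 tape=##11[1]#_   (P,1)→(P,#,→)
state=P head=5 tape=##11#[#]_   (P,#)→(P,1,→)
state=P head=6 tape=##11#1[_]
The non-blank tape span at halt is ##11#1.

##11#1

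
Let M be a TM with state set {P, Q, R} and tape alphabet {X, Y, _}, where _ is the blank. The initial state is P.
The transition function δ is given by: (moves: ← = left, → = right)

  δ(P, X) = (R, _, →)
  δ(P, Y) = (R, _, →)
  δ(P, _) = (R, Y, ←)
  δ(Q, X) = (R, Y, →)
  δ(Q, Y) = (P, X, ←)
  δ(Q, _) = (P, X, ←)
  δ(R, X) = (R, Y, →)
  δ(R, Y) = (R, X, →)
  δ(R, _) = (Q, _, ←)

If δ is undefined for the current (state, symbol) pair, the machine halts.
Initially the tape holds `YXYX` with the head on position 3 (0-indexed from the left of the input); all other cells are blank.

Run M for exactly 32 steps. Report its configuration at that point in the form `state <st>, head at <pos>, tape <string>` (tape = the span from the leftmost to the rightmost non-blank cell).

state Q, head at 3, tape YYXY

state=P head=3 tape=YXY[X]_   (P,X)→(R,_,→)
state=R head=4 tape=YXY_[_]   (R,_)→(Q,_,←)
state=Q head=3 tape=YXY[_]_   (Q,_)→(P,X,←)
state=P head=2 tape=YX[Y]X_   (P,Y)→(R,_,→)
state=R head=3 tape=YX_[X]_   (R,X)→(R,Y,→)
state=R head=4 tape=YX_Y[_]   (R,_)→(Q,_,←)
state=Q head=3 tape=YX_[Y]_   (Q,Y)→(P,X,←)
state=P head=2 tape=YX[_]X_   (P,_)→(R,Y,←)
state=R head=1 tape=Y[X]YX_   (R,X)→(R,Y,→)
state=R head=2 tape=YY[Y]X_   (R,Y)→(R,X,→)
state=R head=3 tape=YYX[X]_   (R,X)→(R,Y,→)
state=R head=4 tape=YYXY[_]   (R,_)→(Q,_,←)
state=Q head=3 tape=YYX[Y]_   (Q,Y)→(P,X,←)
state=P head=2 tape=YY[X]X_   (P,X)→(R,_,→)
state=R head=3 tape=YY_[X]_   (R,X)→(R,Y,→)
state=R head=4 tape=YY_Y[_]   (R,_)→(Q,_,←)
state=Q head=3 tape=YY_[Y]_   (Q,Y)→(P,X,←)
state=P head=2 tape=YY[_]X_   (P,_)→(R,Y,←)
state=R head=1 tape=Y[Y]YX_   (R,Y)→(R,X,→)
state=R head=2 tape=YX[Y]X_   (R,Y)→(R,X,→)
state=R head=3 tape=YXX[X]_   (R,X)→(R,Y,→)
state=R head=4 tape=YXXY[_]   (R,_)→(Q,_,←)
state=Q head=3 tape=YXX[Y]_   (Q,Y)→(P,X,←)
state=P head=2 tape=YX[X]X_   (P,X)→(R,_,→)
state=R head=3 tape=YX_[X]_   (R,X)→(R,Y,→)
state=R head=4 tape=YX_Y[_]   (R,_)→(Q,_,←)
state=Q head=3 tape=YX_[Y]_   (Q,Y)→(P,X,←)
state=P head=2 tape=YX[_]X_   (P,_)→(R,Y,←)
state=R head=1 tape=Y[X]YX_   (R,X)→(R,Y,→)
state=R head=2 tape=YY[Y]X_   (R,Y)→(R,X,→)
state=R head=3 tape=YYX[X]_   (R,X)→(R,Y,→)
state=R head=4 tape=YYXY[_]   (R,_)→(Q,_,←)
state=Q head=3 tape=YYX[Y]_
After 32 steps: state Q, head at 3, tape YYXY.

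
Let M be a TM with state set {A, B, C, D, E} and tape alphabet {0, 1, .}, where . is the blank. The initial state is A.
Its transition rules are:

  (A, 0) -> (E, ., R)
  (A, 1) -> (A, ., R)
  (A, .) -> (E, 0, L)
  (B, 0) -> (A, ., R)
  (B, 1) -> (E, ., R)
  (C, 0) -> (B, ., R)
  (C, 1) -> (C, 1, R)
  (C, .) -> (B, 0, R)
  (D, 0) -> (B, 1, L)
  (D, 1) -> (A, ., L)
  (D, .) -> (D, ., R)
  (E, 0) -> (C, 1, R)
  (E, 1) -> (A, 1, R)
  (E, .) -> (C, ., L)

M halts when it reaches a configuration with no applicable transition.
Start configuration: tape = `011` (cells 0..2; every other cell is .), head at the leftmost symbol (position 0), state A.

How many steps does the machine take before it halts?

A | [0]11..   read 0 → write ., move R, go to E
E | .[1]1..   read 1 → write 1, move R, go to A
A | .1[1]..   read 1 → write ., move R, go to A
A | .1.[.].   read . → write 0, move L, go to E
E | .1[.]0.   read . → write ., move L, go to C
C | .[1].0.   read 1 → write 1, move R, go to C
C | .1[.]0.   read . → write 0, move R, go to B
B | .10[0].   read 0 → write ., move R, go to A
A | .10.[.]   read . → write 0, move L, go to E
E | .10[.]0   read . → write ., move L, go to C
C | .1[0].0   read 0 → write ., move R, go to B
B | .1.[.]0
M halts after 11 transitions.

11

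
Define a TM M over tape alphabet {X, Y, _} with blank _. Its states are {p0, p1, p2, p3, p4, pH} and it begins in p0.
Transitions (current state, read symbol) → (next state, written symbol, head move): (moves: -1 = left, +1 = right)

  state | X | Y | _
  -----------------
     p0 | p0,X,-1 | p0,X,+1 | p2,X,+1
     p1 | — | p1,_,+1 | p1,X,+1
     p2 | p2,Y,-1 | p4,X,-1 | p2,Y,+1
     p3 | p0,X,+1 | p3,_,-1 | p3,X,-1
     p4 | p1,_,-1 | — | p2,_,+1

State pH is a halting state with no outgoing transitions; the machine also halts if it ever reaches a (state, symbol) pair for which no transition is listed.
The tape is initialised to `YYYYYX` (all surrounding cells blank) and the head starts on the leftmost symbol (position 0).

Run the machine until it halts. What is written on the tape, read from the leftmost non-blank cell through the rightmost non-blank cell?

state=p0 head=0 tape=__[Y]YYYYX   (p0,Y)→(p0,X,+1)
state=p0 head=1 tape=__X[Y]YYYX   (p0,Y)→(p0,X,+1)
state=p0 head=2 tape=__XX[Y]YYX   (p0,Y)→(p0,X,+1)
state=p0 head=3 tape=__XXX[Y]YX   (p0,Y)→(p0,X,+1)
state=p0 head=4 tape=__XXXX[Y]X   (p0,Y)→(p0,X,+1)
state=p0 head=5 tape=__XXXXX[X]   (p0,X)→(p0,X,-1)
state=p0 head=4 tape=__XXXX[X]X   (p0,X)→(p0,X,-1)
state=p0 head=3 tape=__XXX[X]XX   (p0,X)→(p0,X,-1)
state=p0 head=2 tape=__XX[X]XXX   (p0,X)→(p0,X,-1)
state=p0 head=1 tape=__X[X]XXXX   (p0,X)→(p0,X,-1)
state=p0 head=0 tape=__[X]XXXXX   (p0,X)→(p0,X,-1)
state=p0 head=-1 tape=_[_]XXXXXX   (p0,_)→(p2,X,+1)
state=p2 head=0 tape=_X[X]XXXXX   (p2,X)→(p2,Y,-1)
state=p2 head=-1 tape=_[X]YXXXXX   (p2,X)→(p2,Y,-1)
state=p2 head=-2 tape=[_]YYXXXXX   (p2,_)→(p2,Y,+1)
state=p2 head=-1 tape=Y[Y]YXXXXX   (p2,Y)→(p4,X,-1)
state=p4 head=-2 tape=[Y]XYXXXXX
The non-blank tape span at halt is YXYXXXXX.

YXYXXXXX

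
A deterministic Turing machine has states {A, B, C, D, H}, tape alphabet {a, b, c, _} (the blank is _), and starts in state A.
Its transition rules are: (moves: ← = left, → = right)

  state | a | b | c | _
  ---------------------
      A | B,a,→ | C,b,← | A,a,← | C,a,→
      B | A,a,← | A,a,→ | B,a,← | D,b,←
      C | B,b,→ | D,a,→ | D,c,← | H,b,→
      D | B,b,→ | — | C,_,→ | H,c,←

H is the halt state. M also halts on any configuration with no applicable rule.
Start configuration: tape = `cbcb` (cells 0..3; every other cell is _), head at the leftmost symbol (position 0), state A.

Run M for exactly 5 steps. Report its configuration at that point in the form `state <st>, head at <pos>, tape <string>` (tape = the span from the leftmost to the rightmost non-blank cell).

state A, head at 1, tape abaab

A | _[c]bcb   read c → write a, move ←, go to A
A | [_]abcb   read _ → write a, move →, go to C
C | a[a]bcb   read a → write b, move →, go to B
B | ab[b]cb   read b → write a, move →, go to A
A | aba[c]b   read c → write a, move ←, go to A
A | ab[a]ab
After 5 steps: state A, head at 1, tape abaab.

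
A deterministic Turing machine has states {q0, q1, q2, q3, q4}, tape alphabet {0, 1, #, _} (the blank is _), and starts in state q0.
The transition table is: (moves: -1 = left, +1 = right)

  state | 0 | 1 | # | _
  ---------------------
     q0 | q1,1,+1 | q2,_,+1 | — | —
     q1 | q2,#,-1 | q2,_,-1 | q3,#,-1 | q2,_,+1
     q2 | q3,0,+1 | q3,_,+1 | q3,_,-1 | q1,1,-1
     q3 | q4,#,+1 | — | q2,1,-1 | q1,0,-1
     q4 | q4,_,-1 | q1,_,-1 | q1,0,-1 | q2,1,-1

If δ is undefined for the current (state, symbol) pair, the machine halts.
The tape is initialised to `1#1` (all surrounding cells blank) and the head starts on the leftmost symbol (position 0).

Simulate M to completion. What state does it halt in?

state=q0 head=0 tape=__[1]#1   (q0,1)→(q2,_,+1)
state=q2 head=1 tape=___[#]1   (q2,#)→(q3,_,-1)
state=q3 head=0 tape=__[_]_1   (q3,_)→(q1,0,-1)
state=q1 head=-1 tape=_[_]0_1   (q1,_)→(q2,_,+1)
state=q2 head=0 tape=__[0]_1   (q2,0)→(q3,0,+1)
state=q3 head=1 tape=__0[_]1   (q3,_)→(q1,0,-1)
state=q1 head=0 tape=__[0]01   (q1,0)→(q2,#,-1)
state=q2 head=-1 tape=_[_]#01   (q2,_)→(q1,1,-1)
state=q1 head=-2 tape=[_]1#01   (q1,_)→(q2,_,+1)
state=q2 head=-1 tape=_[1]#01   (q2,1)→(q3,_,+1)
state=q3 head=0 tape=__[#]01   (q3,#)→(q2,1,-1)
state=q2 head=-1 tape=_[_]101   (q2,_)→(q1,1,-1)
state=q1 head=-2 tape=[_]1101   (q1,_)→(q2,_,+1)
state=q2 head=-1 tape=_[1]101   (q2,1)→(q3,_,+1)
state=q3 head=0 tape=__[1]01
No transition is defined for (q3, 1); M halts in state q3.

q3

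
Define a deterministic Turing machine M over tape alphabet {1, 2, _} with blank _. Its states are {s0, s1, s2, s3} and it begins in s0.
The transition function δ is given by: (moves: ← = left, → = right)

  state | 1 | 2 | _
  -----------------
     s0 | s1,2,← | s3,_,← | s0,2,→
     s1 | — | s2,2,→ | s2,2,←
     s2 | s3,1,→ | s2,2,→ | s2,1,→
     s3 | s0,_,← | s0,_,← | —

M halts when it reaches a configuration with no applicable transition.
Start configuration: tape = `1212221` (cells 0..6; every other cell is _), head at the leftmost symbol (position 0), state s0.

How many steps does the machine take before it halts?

15

s0 | __[1]212221_   read 1 → write 2, move ←, go to s1
s1 | _[_]2212221_   read _ → write 2, move ←, go to s2
s2 | [_]22212221_   read _ → write 1, move →, go to s2
s2 | 1[2]2212221_   read 2 → write 2, move →, go to s2
s2 | 12[2]212221_   read 2 → write 2, move →, go to s2
s2 | 122[2]12221_   read 2 → write 2, move →, go to s2
s2 | 1222[1]2221_   read 1 → write 1, move →, go to s3
s3 | 12221[2]221_   read 2 → write _, move ←, go to s0
s0 | 1222[1]_221_   read 1 → write 2, move ←, go to s1
s1 | 122[2]2_221_   read 2 → write 2, move →, go to s2
s2 | 1222[2]_221_   read 2 → write 2, move →, go to s2
s2 | 12222[_]221_   read _ → write 1, move →, go to s2
s2 | 122221[2]21_   read 2 → write 2, move →, go to s2
s2 | 1222212[2]1_   read 2 → write 2, move →, go to s2
s2 | 12222122[1]_   read 1 → write 1, move →, go to s3
s3 | 122221221[_]
M halts after 15 transitions.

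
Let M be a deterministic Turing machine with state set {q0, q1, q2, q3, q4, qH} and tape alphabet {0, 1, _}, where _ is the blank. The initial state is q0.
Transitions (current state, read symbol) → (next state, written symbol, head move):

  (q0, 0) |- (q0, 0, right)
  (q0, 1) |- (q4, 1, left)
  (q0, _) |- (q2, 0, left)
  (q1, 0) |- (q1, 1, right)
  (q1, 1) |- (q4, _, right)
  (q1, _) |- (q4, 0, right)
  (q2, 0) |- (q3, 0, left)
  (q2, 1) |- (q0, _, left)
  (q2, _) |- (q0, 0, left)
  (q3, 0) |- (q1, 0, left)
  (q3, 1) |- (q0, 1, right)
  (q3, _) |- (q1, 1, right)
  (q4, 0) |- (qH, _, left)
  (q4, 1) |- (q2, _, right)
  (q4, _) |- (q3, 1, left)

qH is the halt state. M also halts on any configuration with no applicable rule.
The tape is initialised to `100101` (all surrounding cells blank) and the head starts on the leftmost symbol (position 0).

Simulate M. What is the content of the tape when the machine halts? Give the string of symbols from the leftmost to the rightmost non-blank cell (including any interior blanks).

state=q0 head=0 tape=__[1]00101   (q0,1)→(q4,1,left)
state=q4 head=-1 tape=_[_]100101   (q4,_)→(q3,1,left)
state=q3 head=-2 tape=[_]1100101   (q3,_)→(q1,1,right)
state=q1 head=-1 tape=1[1]100101   (q1,1)→(q4,_,right)
state=q4 head=0 tape=1_[1]00101   (q4,1)→(q2,_,right)
state=q2 head=1 tape=1__[0]0101   (q2,0)→(q3,0,left)
state=q3 head=0 tape=1_[_]00101   (q3,_)→(q1,1,right)
state=q1 head=1 tape=1_1[0]0101   (q1,0)→(q1,1,right)
state=q1 head=2 tape=1_11[0]101   (q1,0)→(q1,1,right)
state=q1 head=3 tape=1_111[1]01   (q1,1)→(q4,_,right)
state=q4 head=4 tape=1_111_[0]1   (q4,0)→(qH,_,left)
state=qH head=3 tape=1_111[_]_1
The non-blank tape span at halt is 1_111__1.

1_111__1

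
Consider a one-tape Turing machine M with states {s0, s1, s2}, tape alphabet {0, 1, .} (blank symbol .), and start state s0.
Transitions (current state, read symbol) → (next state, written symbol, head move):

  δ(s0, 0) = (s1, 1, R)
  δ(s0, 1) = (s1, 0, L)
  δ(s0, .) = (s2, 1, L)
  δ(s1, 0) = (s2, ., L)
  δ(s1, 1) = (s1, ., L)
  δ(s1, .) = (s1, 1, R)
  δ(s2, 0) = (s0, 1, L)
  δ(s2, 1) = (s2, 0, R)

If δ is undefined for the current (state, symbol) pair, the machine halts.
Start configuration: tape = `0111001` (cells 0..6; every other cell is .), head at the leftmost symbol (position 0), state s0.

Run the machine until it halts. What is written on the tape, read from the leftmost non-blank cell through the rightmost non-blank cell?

s0 | ...[0]111001   read 0 → write 1, move R, go to s1
s1 | ...1[1]11001   read 1 → write ., move L, go to s1
s1 | ...[1].11001   read 1 → write ., move L, go to s1
s1 | ..[.]..11001   read . → write 1, move R, go to s1
s1 | ..1[.].11001   read . → write 1, move R, go to s1
s1 | ..11[.]11001   read . → write 1, move R, go to s1
s1 | ..111[1]1001   read 1 → write ., move L, go to s1
s1 | ..11[1].1001   read 1 → write ., move L, go to s1
s1 | ..1[1]..1001   read 1 → write ., move L, go to s1
s1 | ..[1]...1001   read 1 → write ., move L, go to s1
s1 | .[.]....1001   read . → write 1, move R, go to s1
s1 | .1[.]...1001   read . → write 1, move R, go to s1
s1 | .11[.]..1001   read . → write 1, move R, go to s1
s1 | .111[.].1001   read . → write 1, move R, go to s1
s1 | .1111[.]1001   read . → write 1, move R, go to s1
s1 | .11111[1]001   read 1 → write ., move L, go to s1
s1 | .1111[1].001   read 1 → write ., move L, go to s1
s1 | .111[1]..001   read 1 → write ., move L, go to s1
s1 | .11[1]...001   read 1 → write ., move L, go to s1
s1 | .1[1]....001   read 1 → write ., move L, go to s1
s1 | .[1].....001   read 1 → write ., move L, go to s1
s1 | [.]......001   read . → write 1, move R, go to s1
s1 | 1[.].....001   read . → write 1, move R, go to s1
s1 | 11[.]....001   read . → write 1, move R, go to s1
s1 | 111[.]...001   read . → write 1, move R, go to s1
s1 | 1111[.]..001   read . → write 1, move R, go to s1
s1 | 11111[.].001   read . → write 1, move R, go to s1
s1 | 111111[.]001   read . → write 1, move R, go to s1
s1 | 1111111[0]01   read 0 → write ., move L, go to s2
s2 | 111111[1].01   read 1 → write 0, move R, go to s2
s2 | 1111110[.]01
The non-blank tape span at halt is 1111110.01.

1111110.01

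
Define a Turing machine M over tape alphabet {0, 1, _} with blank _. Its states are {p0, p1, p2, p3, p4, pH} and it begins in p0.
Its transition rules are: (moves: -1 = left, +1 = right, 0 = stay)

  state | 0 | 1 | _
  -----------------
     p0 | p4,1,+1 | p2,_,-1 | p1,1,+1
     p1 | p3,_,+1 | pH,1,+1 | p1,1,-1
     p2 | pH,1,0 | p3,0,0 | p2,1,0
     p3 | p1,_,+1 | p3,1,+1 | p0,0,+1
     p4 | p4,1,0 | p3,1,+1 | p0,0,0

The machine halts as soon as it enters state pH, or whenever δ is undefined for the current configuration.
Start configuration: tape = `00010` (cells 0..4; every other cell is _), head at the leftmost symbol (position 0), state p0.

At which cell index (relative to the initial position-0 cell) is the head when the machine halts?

4

p0 | [0]0010   read 0 → write 1, move +1, go to p4
p4 | 1[0]010   read 0 → write 1, move 0, go to p4
p4 | 1[1]010   read 1 → write 1, move +1, go to p3
p3 | 11[0]10   read 0 → write _, move +1, go to p1
p1 | 11_[1]0   read 1 → write 1, move +1, go to pH
pH | 11_1[0]
At halt the head is at cell 4.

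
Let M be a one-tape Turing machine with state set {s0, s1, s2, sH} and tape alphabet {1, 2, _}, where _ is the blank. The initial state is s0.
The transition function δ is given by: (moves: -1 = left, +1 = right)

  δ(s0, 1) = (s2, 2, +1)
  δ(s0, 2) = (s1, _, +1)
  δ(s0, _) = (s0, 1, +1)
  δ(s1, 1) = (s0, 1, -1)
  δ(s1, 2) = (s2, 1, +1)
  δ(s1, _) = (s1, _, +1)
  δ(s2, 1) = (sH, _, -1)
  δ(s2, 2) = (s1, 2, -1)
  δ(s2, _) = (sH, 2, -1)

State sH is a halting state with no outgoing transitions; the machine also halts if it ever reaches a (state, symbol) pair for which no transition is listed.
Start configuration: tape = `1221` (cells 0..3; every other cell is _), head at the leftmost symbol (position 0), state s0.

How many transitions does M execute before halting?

s0 | _[1]221   read 1 → write 2, move +1, go to s2
s2 | _2[2]21   read 2 → write 2, move -1, go to s1
s1 | _[2]221   read 2 → write 1, move +1, go to s2
s2 | _1[2]21   read 2 → write 2, move -1, go to s1
s1 | _[1]221   read 1 → write 1, move -1, go to s0
s0 | [_]1221   read _ → write 1, move +1, go to s0
s0 | 1[1]221   read 1 → write 2, move +1, go to s2
s2 | 12[2]21   read 2 → write 2, move -1, go to s1
s1 | 1[2]221   read 2 → write 1, move +1, go to s2
s2 | 11[2]21   read 2 → write 2, move -1, go to s1
s1 | 1[1]221   read 1 → write 1, move -1, go to s0
s0 | [1]1221   read 1 → write 2, move +1, go to s2
s2 | 2[1]221   read 1 → write _, move -1, go to sH
sH | [2]_221
M halts after 13 transitions.

13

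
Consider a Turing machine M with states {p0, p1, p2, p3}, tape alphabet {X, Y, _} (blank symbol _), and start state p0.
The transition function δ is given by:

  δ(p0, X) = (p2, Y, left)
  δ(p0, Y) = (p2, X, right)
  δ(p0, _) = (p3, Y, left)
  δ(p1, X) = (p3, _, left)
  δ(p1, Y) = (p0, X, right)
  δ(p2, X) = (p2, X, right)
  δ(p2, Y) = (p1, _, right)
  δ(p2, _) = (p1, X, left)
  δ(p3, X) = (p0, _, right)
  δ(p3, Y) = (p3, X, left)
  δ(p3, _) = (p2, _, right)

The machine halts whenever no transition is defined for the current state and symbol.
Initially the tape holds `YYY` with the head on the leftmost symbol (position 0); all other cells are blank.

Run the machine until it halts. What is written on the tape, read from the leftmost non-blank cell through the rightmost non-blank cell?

X__XX

state=p0 head=0 tape=[Y]YY__   (p0,Y)→(p2,X,right)
state=p2 head=1 tape=X[Y]Y__   (p2,Y)→(p1,_,right)
state=p1 head=2 tape=X_[Y]__   (p1,Y)→(p0,X,right)
state=p0 head=3 tape=X_X[_]_   (p0,_)→(p3,Y,left)
state=p3 head=2 tape=X_[X]Y_   (p3,X)→(p0,_,right)
state=p0 head=3 tape=X__[Y]_   (p0,Y)→(p2,X,right)
state=p2 head=4 tape=X__X[_]   (p2,_)→(p1,X,left)
state=p1 head=3 tape=X__[X]X   (p1,X)→(p3,_,left)
state=p3 head=2 tape=X_[_]_X   (p3,_)→(p2,_,right)
state=p2 head=3 tape=X__[_]X   (p2,_)→(p1,X,left)
state=p1 head=2 tape=X_[_]XX
The non-blank tape span at halt is X__XX.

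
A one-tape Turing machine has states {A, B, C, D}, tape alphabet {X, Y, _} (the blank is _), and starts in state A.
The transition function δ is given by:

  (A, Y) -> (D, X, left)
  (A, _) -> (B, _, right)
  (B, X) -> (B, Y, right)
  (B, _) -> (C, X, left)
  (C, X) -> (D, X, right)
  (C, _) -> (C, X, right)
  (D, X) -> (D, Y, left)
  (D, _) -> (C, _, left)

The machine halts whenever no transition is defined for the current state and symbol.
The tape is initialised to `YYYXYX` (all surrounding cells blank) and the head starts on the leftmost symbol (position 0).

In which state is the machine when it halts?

D

state=A head=0 tape=__[Y]YYXYX   (A,Y)→(D,X,left)
state=D head=-1 tape=_[_]XYYXYX   (D,_)→(C,_,left)
state=C head=-2 tape=[_]_XYYXYX   (C,_)→(C,X,right)
state=C head=-1 tape=X[_]XYYXYX   (C,_)→(C,X,right)
state=C head=0 tape=XX[X]YYXYX   (C,X)→(D,X,right)
state=D head=1 tape=XXX[Y]YXYX
No transition is defined for (D, Y); M halts in state D.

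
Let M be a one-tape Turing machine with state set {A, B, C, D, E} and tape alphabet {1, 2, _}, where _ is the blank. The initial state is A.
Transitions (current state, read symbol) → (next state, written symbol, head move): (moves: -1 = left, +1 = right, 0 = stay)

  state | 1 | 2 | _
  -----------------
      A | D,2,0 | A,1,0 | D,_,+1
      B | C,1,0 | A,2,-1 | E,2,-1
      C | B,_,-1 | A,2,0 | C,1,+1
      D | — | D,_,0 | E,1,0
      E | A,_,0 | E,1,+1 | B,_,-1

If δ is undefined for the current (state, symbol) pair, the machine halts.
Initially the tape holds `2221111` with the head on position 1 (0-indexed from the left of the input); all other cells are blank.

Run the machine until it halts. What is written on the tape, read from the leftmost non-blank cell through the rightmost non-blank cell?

A | 2[2]21111   read 2 → write 1, move 0, go to A
A | 2[1]21111   read 1 → write 2, move 0, go to D
D | 2[2]21111   read 2 → write _, move 0, go to D
D | 2[_]21111   read _ → write 1, move 0, go to E
E | 2[1]21111   read 1 → write _, move 0, go to A
A | 2[_]21111   read _ → write _, move +1, go to D
D | 2_[2]1111   read 2 → write _, move 0, go to D
D | 2_[_]1111   read _ → write 1, move 0, go to E
E | 2_[1]1111   read 1 → write _, move 0, go to A
A | 2_[_]1111   read _ → write _, move +1, go to D
D | 2__[1]111
The non-blank tape span at halt is 2__1111.

2__1111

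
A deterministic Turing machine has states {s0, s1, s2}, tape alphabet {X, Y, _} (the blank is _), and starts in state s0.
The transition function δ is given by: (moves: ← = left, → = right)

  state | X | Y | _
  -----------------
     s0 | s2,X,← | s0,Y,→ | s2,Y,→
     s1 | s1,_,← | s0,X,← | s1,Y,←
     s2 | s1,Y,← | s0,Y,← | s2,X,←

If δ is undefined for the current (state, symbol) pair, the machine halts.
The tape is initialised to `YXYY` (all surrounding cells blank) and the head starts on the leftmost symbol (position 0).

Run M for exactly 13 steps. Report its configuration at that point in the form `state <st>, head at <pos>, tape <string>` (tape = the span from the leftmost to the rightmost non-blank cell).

state s0, head at -1, tape YYXYY

state=s0 head=0 tape=_[Y]XYY   (s0,Y)→(s0,Y,→)
state=s0 head=1 tape=_Y[X]YY   (s0,X)→(s2,X,←)
state=s2 head=0 tape=_[Y]XYY   (s2,Y)→(s0,Y,←)
state=s0 head=-1 tape=[_]YXYY   (s0,_)→(s2,Y,→)
state=s2 head=0 tape=Y[Y]XYY   (s2,Y)→(s0,Y,←)
state=s0 head=-1 tape=[Y]YXYY   (s0,Y)→(s0,Y,→)
state=s0 head=0 tape=Y[Y]XYY   (s0,Y)→(s0,Y,→)
state=s0 head=1 tape=YY[X]YY   (s0,X)→(s2,X,←)
state=s2 head=0 tape=Y[Y]XYY   (s2,Y)→(s0,Y,←)
state=s0 head=-1 tape=[Y]YXYY   (s0,Y)→(s0,Y,→)
state=s0 head=0 tape=Y[Y]XYY   (s0,Y)→(s0,Y,→)
state=s0 head=1 tape=YY[X]YY   (s0,X)→(s2,X,←)
state=s2 head=0 tape=Y[Y]XYY   (s2,Y)→(s0,Y,←)
state=s0 head=-1 tape=[Y]YXYY
After 13 steps: state s0, head at -1, tape YYXYY.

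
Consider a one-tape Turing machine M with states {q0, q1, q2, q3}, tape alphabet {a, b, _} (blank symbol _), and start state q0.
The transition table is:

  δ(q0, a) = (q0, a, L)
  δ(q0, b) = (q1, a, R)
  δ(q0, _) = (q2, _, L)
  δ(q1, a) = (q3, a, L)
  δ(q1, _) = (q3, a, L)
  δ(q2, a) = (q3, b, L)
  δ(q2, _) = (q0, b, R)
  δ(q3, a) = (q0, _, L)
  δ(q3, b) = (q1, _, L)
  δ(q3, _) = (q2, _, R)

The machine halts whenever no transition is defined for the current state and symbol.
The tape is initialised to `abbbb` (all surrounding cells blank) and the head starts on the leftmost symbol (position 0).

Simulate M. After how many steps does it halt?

4

state=q0 head=0 tape=__[a]bbbb   (q0,a)→(q0,a,L)
state=q0 head=-1 tape=_[_]abbbb   (q0,_)→(q2,_,L)
state=q2 head=-2 tape=[_]_abbbb   (q2,_)→(q0,b,R)
state=q0 head=-1 tape=b[_]abbbb   (q0,_)→(q2,_,L)
state=q2 head=-2 tape=[b]_abbbb
M halts after 4 transitions.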